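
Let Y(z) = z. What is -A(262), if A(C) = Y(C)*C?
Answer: -68644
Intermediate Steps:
A(C) = C² (A(C) = C*C = C²)
-A(262) = -1*262² = -1*68644 = -68644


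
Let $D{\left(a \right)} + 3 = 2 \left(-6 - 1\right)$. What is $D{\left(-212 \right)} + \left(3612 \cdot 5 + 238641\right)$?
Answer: $256684$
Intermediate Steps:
$D{\left(a \right)} = -17$ ($D{\left(a \right)} = -3 + 2 \left(-6 - 1\right) = -3 + 2 \left(-7\right) = -3 - 14 = -17$)
$D{\left(-212 \right)} + \left(3612 \cdot 5 + 238641\right) = -17 + \left(3612 \cdot 5 + 238641\right) = -17 + \left(18060 + 238641\right) = -17 + 256701 = 256684$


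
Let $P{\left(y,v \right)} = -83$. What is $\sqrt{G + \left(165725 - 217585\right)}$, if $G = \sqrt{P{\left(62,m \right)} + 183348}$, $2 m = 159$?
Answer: $\sqrt{-51860 + \sqrt{183265}} \approx 226.79 i$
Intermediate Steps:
$m = \frac{159}{2}$ ($m = \frac{1}{2} \cdot 159 = \frac{159}{2} \approx 79.5$)
$G = \sqrt{183265}$ ($G = \sqrt{-83 + 183348} = \sqrt{183265} \approx 428.09$)
$\sqrt{G + \left(165725 - 217585\right)} = \sqrt{\sqrt{183265} + \left(165725 - 217585\right)} = \sqrt{\sqrt{183265} - 51860} = \sqrt{-51860 + \sqrt{183265}}$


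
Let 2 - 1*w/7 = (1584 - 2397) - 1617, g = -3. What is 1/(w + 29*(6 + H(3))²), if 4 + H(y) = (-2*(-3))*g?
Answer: 1/24448 ≈ 4.0903e-5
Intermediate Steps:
H(y) = -22 (H(y) = -4 - 2*(-3)*(-3) = -4 + 6*(-3) = -4 - 18 = -22)
w = 17024 (w = 14 - 7*((1584 - 2397) - 1617) = 14 - 7*(-813 - 1617) = 14 - 7*(-2430) = 14 + 17010 = 17024)
1/(w + 29*(6 + H(3))²) = 1/(17024 + 29*(6 - 22)²) = 1/(17024 + 29*(-16)²) = 1/(17024 + 29*256) = 1/(17024 + 7424) = 1/24448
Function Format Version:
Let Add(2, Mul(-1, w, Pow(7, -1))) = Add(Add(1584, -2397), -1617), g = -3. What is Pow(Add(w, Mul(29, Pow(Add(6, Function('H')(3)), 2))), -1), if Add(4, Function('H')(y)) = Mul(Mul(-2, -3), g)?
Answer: Rational(1, 24448) ≈ 4.0903e-5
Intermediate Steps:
Function('H')(y) = -22 (Function('H')(y) = Add(-4, Mul(Mul(-2, -3), -3)) = Add(-4, Mul(6, -3)) = Add(-4, -18) = -22)
w = 17024 (w = Add(14, Mul(-7, Add(Add(1584, -2397), -1617))) = Add(14, Mul(-7, Add(-813, -1617))) = Add(14, Mul(-7, -2430)) = Add(14, 17010) = 17024)
Pow(Add(w, Mul(29, Pow(Add(6, Function('H')(3)), 2))), -1) = Pow(Add(17024, Mul(29, Pow(Add(6, -22), 2))), -1) = Pow(Add(17024, Mul(29, Pow(-16, 2))), -1) = Pow(Add(17024, Mul(29, 256)), -1) = Pow(Add(17024, 7424), -1) = Pow(24448, -1) = Rational(1, 24448)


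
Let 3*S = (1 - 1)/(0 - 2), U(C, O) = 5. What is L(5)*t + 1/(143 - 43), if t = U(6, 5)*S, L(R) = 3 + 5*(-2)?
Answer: 1/100 ≈ 0.010000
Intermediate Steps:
S = 0 (S = ((1 - 1)/(0 - 2))/3 = (0/(-2))/3 = (0*(-1/2))/3 = (1/3)*0 = 0)
L(R) = -7 (L(R) = 3 - 10 = -7)
t = 0 (t = 5*0 = 0)
L(5)*t + 1/(143 - 43) = -7*0 + 1/(143 - 43) = 0 + 1/100 = 1/100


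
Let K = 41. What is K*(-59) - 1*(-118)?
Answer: -2301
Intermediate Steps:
K*(-59) - 1*(-118) = 41*(-59) - 1*(-118) = -2419 + 118 = -2301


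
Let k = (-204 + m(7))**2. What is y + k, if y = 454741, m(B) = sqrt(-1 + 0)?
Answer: 496356 - 408*I ≈ 4.9636e+5 - 408.0*I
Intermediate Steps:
m(B) = I (m(B) = sqrt(-1) = I)
k = (-204 + I)**2 ≈ 41615.0 - 408.0*I
y + k = 454741 + (204 - I)**2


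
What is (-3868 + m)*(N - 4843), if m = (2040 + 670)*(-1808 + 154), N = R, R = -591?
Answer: 24378054272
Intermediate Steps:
N = -591
m = -4482340 (m = 2710*(-1654) = -4482340)
(-3868 + m)*(N - 4843) = (-3868 - 4482340)*(-591 - 4843) = -4486208*(-5434) = 24378054272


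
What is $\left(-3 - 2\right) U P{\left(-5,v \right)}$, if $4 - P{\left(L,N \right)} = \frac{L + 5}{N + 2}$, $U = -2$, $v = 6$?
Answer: $40$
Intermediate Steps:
$P{\left(L,N \right)} = 4 - \frac{5 + L}{2 + N}$ ($P{\left(L,N \right)} = 4 - \frac{L + 5}{N + 2} = 4 - \frac{5 + L}{2 + N}$)
$\left(-3 - 2\right) U P{\left(-5,v \right)} = \left(-3 - 2\right) \left(-2\right) \frac{3 - -5 + 4 \cdot 6}{2 + 6} = \left(-3 - 2\right) \left(-2\right) \frac{3 + 5 + 24}{8} = \left(-5\right) \left(-2\right) \frac{1}{8} \cdot 32 = 10 \cdot 4 = 40$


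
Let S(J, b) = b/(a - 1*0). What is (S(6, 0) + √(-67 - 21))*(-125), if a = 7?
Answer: -250*I*√22 ≈ -1172.6*I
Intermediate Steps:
S(J, b) = b/7 (S(J, b) = b/(7 - 1*0) = b/(7 + 0) = b/7)
(S(6, 0) + √(-67 - 21))*(-125) = ((⅐)*0 + √(-67 - 21))*(-125) = (0 + √(-88))*(-125) = (0 + 2*I*√22)*(-125) = (2*I*√22)*(-125) = -250*I*√22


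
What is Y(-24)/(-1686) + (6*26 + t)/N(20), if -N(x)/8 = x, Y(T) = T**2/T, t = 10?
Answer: -23003/22480 ≈ -1.0233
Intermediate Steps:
Y(T) = T
N(x) = -8*x
Y(-24)/(-1686) + (6*26 + t)/N(20) = -24/(-1686) + (6*26 + 10)/((-8*20)) = -24*(-1/1686) + (156 + 10)/(-160) = 4/281 + 166*(-1/160) = 4/281 - 83/80 = -23003/22480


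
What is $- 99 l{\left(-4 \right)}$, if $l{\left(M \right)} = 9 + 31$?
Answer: $-3960$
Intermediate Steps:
$l{\left(M \right)} = 40$
$- 99 l{\left(-4 \right)} = \left(-99\right) 40 = -3960$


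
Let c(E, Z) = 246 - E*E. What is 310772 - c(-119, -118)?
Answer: 324687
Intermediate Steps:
c(E, Z) = 246 - E²
310772 - c(-119, -118) = 310772 - (246 - 1*(-119)²) = 310772 - (246 - 1*14161) = 310772 - (246 - 14161) = 310772 - 1*(-13915) = 310772 + 13915 = 324687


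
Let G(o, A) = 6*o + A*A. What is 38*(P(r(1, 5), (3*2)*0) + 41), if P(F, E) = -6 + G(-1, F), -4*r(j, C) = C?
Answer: 9291/8 ≈ 1161.4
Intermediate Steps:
G(o, A) = A² + 6*o (G(o, A) = 6*o + A² = A² + 6*o)
r(j, C) = -C/4
P(F, E) = -12 + F² (P(F, E) = -6 + (F² + 6*(-1)) = -6 + (F² - 6) = -6 + (-6 + F²) = -12 + F²)
38*(P(r(1, 5), (3*2)*0) + 41) = 38*((-12 + (-¼*5)²) + 41) = 38*((-12 + (-5/4)²) + 41) = 38*((-12 + 25/16) + 41) = 38*(-167/16 + 41) = 38*(489/16) = 9291/8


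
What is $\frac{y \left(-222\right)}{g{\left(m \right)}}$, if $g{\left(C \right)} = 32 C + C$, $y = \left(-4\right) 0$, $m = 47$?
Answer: $0$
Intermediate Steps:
$y = 0$
$g{\left(C \right)} = 33 C$
$\frac{y \left(-222\right)}{g{\left(m \right)}} = \frac{0 \left(-222\right)}{33 \cdot 47} = \frac{0}{1551} = 0 \cdot \frac{1}{1551} = 0$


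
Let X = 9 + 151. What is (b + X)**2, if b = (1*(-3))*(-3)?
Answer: 28561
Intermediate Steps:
X = 160
b = 9 (b = -3*(-3) = 9)
(b + X)**2 = (9 + 160)**2 = 169**2 = 28561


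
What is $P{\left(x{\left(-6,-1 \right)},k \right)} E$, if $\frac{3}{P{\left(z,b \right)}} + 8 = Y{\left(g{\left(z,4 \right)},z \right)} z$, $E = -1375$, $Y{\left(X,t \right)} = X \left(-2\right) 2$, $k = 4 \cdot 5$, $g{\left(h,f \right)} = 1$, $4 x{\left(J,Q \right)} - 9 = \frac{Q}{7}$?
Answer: $\frac{28875}{118} \approx 244.7$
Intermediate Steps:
$x{\left(J,Q \right)} = \frac{9}{4} + \frac{Q}{28}$ ($x{\left(J,Q \right)} = \frac{9}{4} + \frac{Q \frac{1}{7}}{4} = \frac{9}{4} + \frac{\frac{1}{7} Q}{4} = \frac{9}{4} + \frac{Q}{28}$)
$k = 20$
$Y{\left(X,t \right)} = - 4 X$ ($Y{\left(X,t \right)} = - 2 X 2 = - 4 X$)
$P{\left(z,b \right)} = \frac{3}{-8 - 4 z}$ ($P{\left(z,b \right)} = \frac{3}{-8 + \left(-4\right) 1 z} = \frac{3}{-8 - 4 z}$)
$P{\left(x{\left(-6,-1 \right)},k \right)} E = - \frac{3}{8 + 4 \left(\frac{9}{4} + \frac{1}{28} \left(-1\right)\right)} \left(-1375\right) = - \frac{3}{8 + 4 \left(\frac{9}{4} - \frac{1}{28}\right)} \left(-1375\right) = - \frac{3}{8 + 4 \cdot \frac{31}{14}} \left(-1375\right) = - \frac{3}{8 + \frac{62}{7}} \left(-1375\right) = - \frac{3}{\frac{118}{7}} \left(-1375\right) = \left(-3\right) \frac{7}{118} \left(-1375\right) = \left(- \frac{21}{118}\right) \left(-1375\right) = \frac{28875}{118}$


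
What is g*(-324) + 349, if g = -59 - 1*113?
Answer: 56077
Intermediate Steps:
g = -172 (g = -59 - 113 = -172)
g*(-324) + 349 = -172*(-324) + 349 = 55728 + 349 = 56077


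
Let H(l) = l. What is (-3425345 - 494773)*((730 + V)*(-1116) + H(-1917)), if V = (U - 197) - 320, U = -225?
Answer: -44983354050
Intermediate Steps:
V = -742 (V = (-225 - 197) - 320 = -422 - 320 = -742)
(-3425345 - 494773)*((730 + V)*(-1116) + H(-1917)) = (-3425345 - 494773)*((730 - 742)*(-1116) - 1917) = -3920118*(-12*(-1116) - 1917) = -3920118*(13392 - 1917) = -3920118*11475 = -44983354050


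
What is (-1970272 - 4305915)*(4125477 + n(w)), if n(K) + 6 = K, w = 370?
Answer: -25894549648267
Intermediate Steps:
n(K) = -6 + K
(-1970272 - 4305915)*(4125477 + n(w)) = (-1970272 - 4305915)*(4125477 + (-6 + 370)) = -6276187*(4125477 + 364) = -6276187*4125841 = -25894549648267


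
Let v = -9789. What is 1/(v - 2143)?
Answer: -1/11932 ≈ -8.3808e-5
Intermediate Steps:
1/(v - 2143) = 1/(-9789 - 2143) = 1/(-11932) = -1/11932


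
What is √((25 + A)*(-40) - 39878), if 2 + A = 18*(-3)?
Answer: I*√38638 ≈ 196.57*I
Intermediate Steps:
A = -56 (A = -2 + 18*(-3) = -2 - 54 = -56)
√((25 + A)*(-40) - 39878) = √((25 - 56)*(-40) - 39878) = √(-31*(-40) - 39878) = √(1240 - 39878) = √(-38638) = I*√38638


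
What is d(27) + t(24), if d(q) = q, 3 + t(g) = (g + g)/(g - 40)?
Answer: 21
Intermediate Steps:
t(g) = -3 + 2*g/(-40 + g) (t(g) = -3 + (g + g)/(g - 40) = -3 + (2*g)/(-40 + g) = -3 + 2*g/(-40 + g))
d(27) + t(24) = 27 + (120 - 1*24)/(-40 + 24) = 27 + (120 - 24)/(-16) = 27 - 1/16*96 = 27 - 6 = 21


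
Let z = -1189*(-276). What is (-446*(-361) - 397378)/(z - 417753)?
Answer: 236372/89589 ≈ 2.6384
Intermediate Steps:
z = 328164
(-446*(-361) - 397378)/(z - 417753) = (-446*(-361) - 397378)/(328164 - 417753) = (161006 - 397378)/(-89589) = -236372*(-1/89589) = 236372/89589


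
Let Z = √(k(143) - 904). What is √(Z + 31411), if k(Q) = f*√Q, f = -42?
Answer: √(31411 + I*√2*√(452 + 21*√143)) ≈ 177.23 + 0.106*I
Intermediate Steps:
k(Q) = -42*√Q
Z = √(-904 - 42*√143) (Z = √(-42*√143 - 904) = √(-904 - 42*√143) ≈ 37.5*I)
√(Z + 31411) = √(√(-904 - 42*√143) + 31411) = √(31411 + √(-904 - 42*√143))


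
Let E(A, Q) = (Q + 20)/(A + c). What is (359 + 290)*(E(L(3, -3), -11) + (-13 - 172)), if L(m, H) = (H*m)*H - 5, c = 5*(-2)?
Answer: -478313/4 ≈ -1.1958e+5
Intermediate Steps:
c = -10
L(m, H) = -5 + m*H² (L(m, H) = m*H² - 5 = -5 + m*H²)
E(A, Q) = (20 + Q)/(-10 + A) (E(A, Q) = (Q + 20)/(A - 10) = (20 + Q)/(-10 + A))
(359 + 290)*(E(L(3, -3), -11) + (-13 - 172)) = (359 + 290)*((20 - 11)/(-10 + (-5 + 3*(-3)²)) + (-13 - 172)) = 649*(9/(-10 + (-5 + 3*9)) - 185) = 649*(9/(-10 + (-5 + 27)) - 185) = 649*(9/(-10 + 22) - 185) = 649*(9/12 - 185) = 649*((1/12)*9 - 185) = 649*(¾ - 185) = 649*(-737/4) = -478313/4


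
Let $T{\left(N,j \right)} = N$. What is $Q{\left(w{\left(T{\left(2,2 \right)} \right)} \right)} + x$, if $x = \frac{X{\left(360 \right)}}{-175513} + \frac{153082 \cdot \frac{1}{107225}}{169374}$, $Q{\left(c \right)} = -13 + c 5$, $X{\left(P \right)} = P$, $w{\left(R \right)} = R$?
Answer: $- \frac{4784526433163392}{1593756954738975} \approx -3.002$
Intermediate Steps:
$Q{\left(c \right)} = -13 + 5 c$
$x = - \frac{3255568946467}{1593756954738975}$ ($x = \frac{360}{-175513} + \frac{153082 \cdot \frac{1}{107225}}{169374} = 360 \left(- \frac{1}{175513}\right) + 153082 \cdot \frac{1}{107225} \cdot \frac{1}{169374} = - \frac{360}{175513} + \frac{153082}{107225} \cdot \frac{1}{169374} = - \frac{360}{175513} + \frac{76541}{9080563575} = - \frac{3255568946467}{1593756954738975} \approx -0.0020427$)
$Q{\left(w{\left(T{\left(2,2 \right)} \right)} \right)} + x = \left(-13 + 5 \cdot 2\right) - \frac{3255568946467}{1593756954738975} = \left(-13 + 10\right) - \frac{3255568946467}{1593756954738975} = -3 - \frac{3255568946467}{1593756954738975} = - \frac{4784526433163392}{1593756954738975}$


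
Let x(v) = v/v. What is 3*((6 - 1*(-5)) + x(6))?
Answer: 36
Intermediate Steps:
x(v) = 1
3*((6 - 1*(-5)) + x(6)) = 3*((6 - 1*(-5)) + 1) = 3*((6 + 5) + 1) = 3*(11 + 1) = 3*12 = 36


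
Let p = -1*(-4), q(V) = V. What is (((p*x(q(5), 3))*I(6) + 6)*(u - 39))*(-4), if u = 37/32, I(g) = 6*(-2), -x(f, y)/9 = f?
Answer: 1311513/4 ≈ 3.2788e+5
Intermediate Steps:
x(f, y) = -9*f
p = 4
I(g) = -12
u = 37/32 (u = 37*(1/32) = 37/32 ≈ 1.1563)
(((p*x(q(5), 3))*I(6) + 6)*(u - 39))*(-4) = (((4*(-9*5))*(-12) + 6)*(37/32 - 39))*(-4) = (((4*(-45))*(-12) + 6)*(-1211/32))*(-4) = ((-180*(-12) + 6)*(-1211/32))*(-4) = ((2160 + 6)*(-1211/32))*(-4) = (2166*(-1211/32))*(-4) = -1311513/16*(-4) = 1311513/4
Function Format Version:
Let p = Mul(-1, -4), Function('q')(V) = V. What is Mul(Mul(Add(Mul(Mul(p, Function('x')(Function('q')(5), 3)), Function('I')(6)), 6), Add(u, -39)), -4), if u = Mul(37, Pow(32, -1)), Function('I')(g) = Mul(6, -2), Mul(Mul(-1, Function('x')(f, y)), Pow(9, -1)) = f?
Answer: Rational(1311513, 4) ≈ 3.2788e+5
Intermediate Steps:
Function('x')(f, y) = Mul(-9, f)
p = 4
Function('I')(g) = -12
u = Rational(37, 32) (u = Mul(37, Rational(1, 32)) = Rational(37, 32) ≈ 1.1563)
Mul(Mul(Add(Mul(Mul(p, Function('x')(Function('q')(5), 3)), Function('I')(6)), 6), Add(u, -39)), -4) = Mul(Mul(Add(Mul(Mul(4, Mul(-9, 5)), -12), 6), Add(Rational(37, 32), -39)), -4) = Mul(Mul(Add(Mul(Mul(4, -45), -12), 6), Rational(-1211, 32)), -4) = Mul(Mul(Add(Mul(-180, -12), 6), Rational(-1211, 32)), -4) = Mul(Mul(Add(2160, 6), Rational(-1211, 32)), -4) = Mul(Mul(2166, Rational(-1211, 32)), -4) = Mul(Rational(-1311513, 16), -4) = Rational(1311513, 4)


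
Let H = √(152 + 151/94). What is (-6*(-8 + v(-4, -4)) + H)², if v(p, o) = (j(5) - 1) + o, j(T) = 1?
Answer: 501735/94 + 72*√1357266/47 ≈ 7122.3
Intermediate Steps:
v(p, o) = o (v(p, o) = (1 - 1) + o = 0 + o = o)
H = √1357266/94 (H = √(152 + 151*(1/94)) = √(152 + 151/94) = √(14439/94) = √1357266/94 ≈ 12.394)
(-6*(-8 + v(-4, -4)) + H)² = (-6*(-8 - 4) + √1357266/94)² = (-6*(-12) + √1357266/94)² = (72 + √1357266/94)²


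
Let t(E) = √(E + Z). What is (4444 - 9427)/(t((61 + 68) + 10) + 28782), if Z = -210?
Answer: -143420706/828403595 + 4983*I*√71/828403595 ≈ -0.17313 + 5.0685e-5*I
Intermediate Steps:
t(E) = √(-210 + E) (t(E) = √(E - 210) = √(-210 + E))
(4444 - 9427)/(t((61 + 68) + 10) + 28782) = (4444 - 9427)/(√(-210 + ((61 + 68) + 10)) + 28782) = -4983/(√(-210 + (129 + 10)) + 28782) = -4983/(√(-210 + 139) + 28782) = -4983/(√(-71) + 28782) = -4983/(I*√71 + 28782) = -4983/(28782 + I*√71)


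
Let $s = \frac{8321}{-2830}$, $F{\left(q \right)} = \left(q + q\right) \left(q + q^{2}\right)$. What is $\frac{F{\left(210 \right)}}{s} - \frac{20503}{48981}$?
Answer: $- \frac{88954342556947}{14054169} \approx -6.3294 \cdot 10^{6}$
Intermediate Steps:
$F{\left(q \right)} = 2 q \left(q + q^{2}\right)$
$s = - \frac{8321}{2830}$ ($s = 8321 \left(- \frac{1}{2830}\right) = - \frac{8321}{2830} \approx -2.9403$)
$\frac{F{\left(210 \right)}}{s} - \frac{20503}{48981} = \frac{2 \cdot 210^{2} \left(1 + 210\right)}{- \frac{8321}{2830}} - \frac{20503}{48981} = 2 \cdot 44100 \cdot 211 \left(- \frac{2830}{8321}\right) - \frac{707}{1689} = 18610200 \left(- \frac{2830}{8321}\right) - \frac{707}{1689} = - \frac{52666866000}{8321} - \frac{707}{1689} = - \frac{88954342556947}{14054169}$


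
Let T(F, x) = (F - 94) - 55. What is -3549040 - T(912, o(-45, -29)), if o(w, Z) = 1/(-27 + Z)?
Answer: -3549803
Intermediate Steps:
T(F, x) = -149 + F (T(F, x) = (-94 + F) - 55 = -149 + F)
-3549040 - T(912, o(-45, -29)) = -3549040 - (-149 + 912) = -3549040 - 1*763 = -3549040 - 763 = -3549803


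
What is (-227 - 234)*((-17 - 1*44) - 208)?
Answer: 124009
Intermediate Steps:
(-227 - 234)*((-17 - 1*44) - 208) = -461*((-17 - 44) - 208) = -461*(-61 - 208) = -461*(-269) = 124009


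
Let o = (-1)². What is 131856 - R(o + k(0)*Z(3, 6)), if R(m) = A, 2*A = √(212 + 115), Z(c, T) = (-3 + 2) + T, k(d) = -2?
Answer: 131856 - √327/2 ≈ 1.3185e+5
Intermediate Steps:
Z(c, T) = -1 + T
o = 1
A = √327/2 (A = √(212 + 115)/2 = √327/2 ≈ 9.0416)
R(m) = √327/2
131856 - R(o + k(0)*Z(3, 6)) = 131856 - √327/2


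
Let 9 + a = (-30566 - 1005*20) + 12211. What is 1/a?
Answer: -1/38464 ≈ -2.5998e-5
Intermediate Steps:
a = -38464 (a = -9 + ((-30566 - 1005*20) + 12211) = -9 + ((-30566 - 20100) + 12211) = -9 + (-50666 + 12211) = -9 - 38455 = -38464)
1/a = 1/(-38464) = -1/38464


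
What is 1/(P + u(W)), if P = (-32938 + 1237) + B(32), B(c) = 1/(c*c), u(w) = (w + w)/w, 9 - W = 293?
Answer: -1024/32459775 ≈ -3.1547e-5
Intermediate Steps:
W = -284 (W = 9 - 1*293 = 9 - 293 = -284)
u(w) = 2 (u(w) = (2*w)/w = 2)
B(c) = c⁻²
P = -32461823/1024 (P = (-32938 + 1237) + 32⁻² = -31701 + 1/1024 = -32461823/1024 ≈ -31701.)
1/(P + u(W)) = 1/(-32461823/1024 + 2) = 1/(-32459775/1024) = -1024/32459775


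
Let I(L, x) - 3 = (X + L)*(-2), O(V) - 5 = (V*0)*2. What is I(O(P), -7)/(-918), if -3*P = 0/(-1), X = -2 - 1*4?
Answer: -5/918 ≈ -0.0054466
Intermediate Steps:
X = -6 (X = -2 - 4 = -6)
P = 0 (P = -0/(-1) = -0*(-1) = -⅓*0 = 0)
O(V) = 5 (O(V) = 5 + (V*0)*2 = 5 + 0*2 = 5 + 0 = 5)
I(L, x) = 15 - 2*L (I(L, x) = 3 + (-6 + L)*(-2) = 3 + (12 - 2*L) = 15 - 2*L)
I(O(P), -7)/(-918) = (15 - 2*5)/(-918) = (15 - 10)*(-1/918) = 5*(-1/918) = -5/918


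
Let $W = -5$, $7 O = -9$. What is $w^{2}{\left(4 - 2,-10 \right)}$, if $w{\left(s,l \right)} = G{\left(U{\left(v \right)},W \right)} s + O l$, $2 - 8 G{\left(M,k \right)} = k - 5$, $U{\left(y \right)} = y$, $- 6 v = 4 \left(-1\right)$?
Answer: $\frac{12321}{49} \approx 251.45$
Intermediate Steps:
$v = \frac{2}{3}$ ($v = - \frac{4 \left(-1\right)}{6} = \left(- \frac{1}{6}\right) \left(-4\right) = \frac{2}{3} \approx 0.66667$)
$O = - \frac{9}{7}$ ($O = \frac{1}{7} \left(-9\right) = - \frac{9}{7} \approx -1.2857$)
$G{\left(M,k \right)} = \frac{7}{8} - \frac{k}{8}$ ($G{\left(M,k \right)} = \frac{1}{4} - \frac{k - 5}{8} = \frac{1}{4} - \frac{-5 + k}{8} = \frac{1}{4} - \left(- \frac{5}{8} + \frac{k}{8}\right) = \frac{7}{8} - \frac{k}{8}$)
$w{\left(s,l \right)} = - \frac{9 l}{7} + \frac{3 s}{2}$ ($w{\left(s,l \right)} = \left(\frac{7}{8} - - \frac{5}{8}\right) s - \frac{9 l}{7} = \left(\frac{7}{8} + \frac{5}{8}\right) s - \frac{9 l}{7} = \frac{3 s}{2} - \frac{9 l}{7} = - \frac{9 l}{7} + \frac{3 s}{2}$)
$w^{2}{\left(4 - 2,-10 \right)} = \left(\left(- \frac{9}{7}\right) \left(-10\right) + \frac{3 \left(4 - 2\right)}{2}\right)^{2} = \left(\frac{90}{7} + \frac{3 \left(4 - 2\right)}{2}\right)^{2} = \left(\frac{90}{7} + \frac{3}{2} \cdot 2\right)^{2} = \left(\frac{90}{7} + 3\right)^{2} = \left(\frac{111}{7}\right)^{2} = \frac{12321}{49}$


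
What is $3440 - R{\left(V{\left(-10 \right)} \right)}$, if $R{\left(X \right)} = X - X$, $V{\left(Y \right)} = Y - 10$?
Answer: $3440$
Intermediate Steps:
$V{\left(Y \right)} = -10 + Y$
$R{\left(X \right)} = 0$
$3440 - R{\left(V{\left(-10 \right)} \right)} = 3440 - 0 = 3440 + 0 = 3440$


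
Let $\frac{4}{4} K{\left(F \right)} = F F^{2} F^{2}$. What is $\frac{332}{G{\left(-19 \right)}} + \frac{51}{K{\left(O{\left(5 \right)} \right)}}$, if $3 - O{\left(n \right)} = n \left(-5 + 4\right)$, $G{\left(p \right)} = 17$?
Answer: $\frac{10879843}{557056} \approx 19.531$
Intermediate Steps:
$O{\left(n \right)} = 3 + n$ ($O{\left(n \right)} = 3 - n \left(-5 + 4\right) = 3 - n \left(-1\right) = 3 - - n = 3 + n$)
$K{\left(F \right)} = F^{5}$ ($K{\left(F \right)} = F F^{2} F^{2} = F^{3} F^{2} = F^{5}$)
$\frac{332}{G{\left(-19 \right)}} + \frac{51}{K{\left(O{\left(5 \right)} \right)}} = \frac{332}{17} + \frac{51}{\left(3 + 5\right)^{5}} = 332 \cdot \frac{1}{17} + \frac{51}{8^{5}} = \frac{332}{17} + \frac{51}{32768} = \frac{10879843}{557056}$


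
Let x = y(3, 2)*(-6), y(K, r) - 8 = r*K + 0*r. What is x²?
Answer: 7056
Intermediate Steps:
y(K, r) = 8 + K*r (y(K, r) = 8 + (r*K + 0*r) = 8 + (K*r + 0) = 8 + K*r)
x = -84 (x = (8 + 3*2)*(-6) = (8 + 6)*(-6) = 14*(-6) = -84)
x² = (-84)² = 7056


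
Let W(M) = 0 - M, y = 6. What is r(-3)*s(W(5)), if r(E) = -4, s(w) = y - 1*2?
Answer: -16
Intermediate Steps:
W(M) = -M
s(w) = 4 (s(w) = 6 - 1*2 = 6 - 2 = 4)
r(-3)*s(W(5)) = -4*4 = -16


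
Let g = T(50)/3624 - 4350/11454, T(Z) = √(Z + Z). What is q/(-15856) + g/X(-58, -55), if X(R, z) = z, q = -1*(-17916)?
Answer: -10587053623/9426934077 ≈ -1.1231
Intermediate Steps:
T(Z) = √2*√Z (T(Z) = √(2*Z) = √2*√Z)
q = 17916
g = -1304155/3459108 (g = (√2*√50)/3624 - 4350/11454 = (√2*(5*√2))*(1/3624) - 4350*1/11454 = 10*(1/3624) - 725/1909 = 5/1812 - 725/1909 = -1304155/3459108 ≈ -0.37702)
q/(-15856) + g/X(-58, -55) = 17916/(-15856) - 1304155/3459108/(-55) = 17916*(-1/15856) - 1304155/3459108*(-1/55) = -4479/3964 + 260831/38050188 = -10587053623/9426934077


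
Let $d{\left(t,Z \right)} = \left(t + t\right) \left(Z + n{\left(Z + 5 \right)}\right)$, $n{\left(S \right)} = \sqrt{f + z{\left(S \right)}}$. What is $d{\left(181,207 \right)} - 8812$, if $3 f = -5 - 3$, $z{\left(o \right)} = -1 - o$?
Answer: $66122 + \frac{362 i \sqrt{1941}}{3} \approx 66122.0 + 5316.2 i$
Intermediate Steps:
$f = - \frac{8}{3}$ ($f = \frac{-5 - 3}{3} = \frac{1}{3} \left(-8\right) = - \frac{8}{3} \approx -2.6667$)
$n{\left(S \right)} = \sqrt{- \frac{11}{3} - S}$ ($n{\left(S \right)} = \sqrt{- \frac{8}{3} - \left(1 + S\right)} = \sqrt{- \frac{11}{3} - S}$)
$d{\left(t,Z \right)} = 2 t \left(Z + \frac{\sqrt{-78 - 9 Z}}{3}\right)$ ($d{\left(t,Z \right)} = \left(t + t\right) \left(Z + \frac{\sqrt{-33 - 9 \left(Z + 5\right)}}{3}\right) = 2 t \left(Z + \frac{\sqrt{-33 - 9 \left(5 + Z\right)}}{3}\right) = 2 t \left(Z + \frac{\sqrt{-33 - \left(45 + 9 Z\right)}}{3}\right) = 2 t \left(Z + \frac{\sqrt{-78 - 9 Z}}{3}\right)$)
$d{\left(181,207 \right)} - 8812 = \frac{2}{3} \cdot 181 \left(\sqrt{-78 - 1863} + 3 \cdot 207\right) - 8812 = \frac{2}{3} \cdot 181 \left(\sqrt{-78 - 1863} + 621\right) - 8812 = \frac{2}{3} \cdot 181 \left(\sqrt{-1941} + 621\right) - 8812 = \frac{2}{3} \cdot 181 \left(i \sqrt{1941} + 621\right) - 8812 = \frac{2}{3} \cdot 181 \left(621 + i \sqrt{1941}\right) - 8812 = \left(74934 + \frac{362 i \sqrt{1941}}{3}\right) - 8812 = 66122 + \frac{362 i \sqrt{1941}}{3}$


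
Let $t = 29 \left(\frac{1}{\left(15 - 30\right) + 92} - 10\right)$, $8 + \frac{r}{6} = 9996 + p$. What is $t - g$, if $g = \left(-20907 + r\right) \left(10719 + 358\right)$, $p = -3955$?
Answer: $- \frac{13042159640}{77} \approx -1.6938 \cdot 10^{8}$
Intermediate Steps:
$r = 36198$ ($r = -48 + 6 \left(9996 - 3955\right) = -48 + 6 \cdot 6041 = -48 + 36246 = 36198$)
$g = 169378407$ ($g = \left(-20907 + 36198\right) \left(10719 + 358\right) = 15291 \cdot 11077 = 169378407$)
$t = - \frac{22301}{77}$ ($t = 29 \left(\frac{1}{\left(15 - 30\right) + 92} - 10\right) = 29 \left(\frac{1}{-15 + 92} - 10\right) = 29 \left(\frac{1}{77} - 10\right) = 29 \left(- \frac{769}{77}\right) = - \frac{22301}{77} \approx -289.62$)
$t - g = - \frac{22301}{77} - 169378407 = - \frac{13042159640}{77}$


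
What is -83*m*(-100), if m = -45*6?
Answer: -2241000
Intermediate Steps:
m = -270
-83*m*(-100) = -83*(-270)*(-100) = 22410*(-100) = -2241000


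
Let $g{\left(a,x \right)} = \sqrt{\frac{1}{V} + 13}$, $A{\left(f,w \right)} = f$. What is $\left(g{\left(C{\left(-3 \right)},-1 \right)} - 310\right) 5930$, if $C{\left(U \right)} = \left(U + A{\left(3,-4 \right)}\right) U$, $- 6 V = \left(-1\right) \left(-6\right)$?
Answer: $-1838300 + 11860 \sqrt{3} \approx -1.8178 \cdot 10^{6}$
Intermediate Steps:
$V = -1$ ($V = - \frac{\left(-1\right) \left(-6\right)}{6} = \left(- \frac{1}{6}\right) 6 = -1$)
$C{\left(U \right)} = U \left(3 + U\right)$ ($C{\left(U \right)} = \left(U + 3\right) U = \left(3 + U\right) U = U \left(3 + U\right)$)
$g{\left(a,x \right)} = 2 \sqrt{3}$ ($g{\left(a,x \right)} = \sqrt{\frac{1}{-1} + 13} = \sqrt{-1 + 13} = \sqrt{12} = 2 \sqrt{3}$)
$\left(g{\left(C{\left(-3 \right)},-1 \right)} - 310\right) 5930 = \left(2 \sqrt{3} - 310\right) 5930 = \left(-310 + 2 \sqrt{3}\right) 5930 = -1838300 + 11860 \sqrt{3}$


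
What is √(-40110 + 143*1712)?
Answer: √204706 ≈ 452.44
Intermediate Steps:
√(-40110 + 143*1712) = √(-40110 + 244816) = √204706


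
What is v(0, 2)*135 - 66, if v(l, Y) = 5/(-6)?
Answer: -357/2 ≈ -178.50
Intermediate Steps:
v(l, Y) = -5/6 (v(l, Y) = 5*(-1/6) = -5/6)
v(0, 2)*135 - 66 = -5/6*135 - 66 = -225/2 - 66 = -357/2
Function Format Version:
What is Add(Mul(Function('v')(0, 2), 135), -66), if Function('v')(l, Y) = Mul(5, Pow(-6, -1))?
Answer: Rational(-357, 2) ≈ -178.50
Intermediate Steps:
Function('v')(l, Y) = Rational(-5, 6) (Function('v')(l, Y) = Mul(5, Rational(-1, 6)) = Rational(-5, 6))
Add(Mul(Function('v')(0, 2), 135), -66) = Add(Mul(Rational(-5, 6), 135), -66) = Add(Rational(-225, 2), -66) = Rational(-357, 2)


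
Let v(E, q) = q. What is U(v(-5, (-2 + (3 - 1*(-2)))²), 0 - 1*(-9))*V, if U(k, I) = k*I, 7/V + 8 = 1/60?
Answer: -34020/479 ≈ -71.023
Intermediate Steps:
V = -420/479 (V = 7/(-8 + 1/60) = 7/(-479/60) = 7*(-60/479) = -420/479 ≈ -0.87683)
U(k, I) = I*k
U(v(-5, (-2 + (3 - 1*(-2)))²), 0 - 1*(-9))*V = ((0 - 1*(-9))*(-2 + (3 - 1*(-2)))²)*(-420/479) = ((0 + 9)*(-2 + (3 + 2))²)*(-420/479) = (9*(-2 + 5)²)*(-420/479) = (9*3²)*(-420/479) = (9*9)*(-420/479) = 81*(-420/479) = -34020/479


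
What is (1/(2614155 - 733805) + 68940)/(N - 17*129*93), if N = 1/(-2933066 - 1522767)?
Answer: -577615553596512833/1708791913833421300 ≈ -0.33803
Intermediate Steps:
N = -1/4455833 (N = 1/(-4455833) = -1/4455833 ≈ -2.2442e-7)
(1/(2614155 - 733805) + 68940)/(N - 17*129*93) = (1/(2614155 - 733805) + 68940)/(-1/4455833 - 17*129*93) = (1/1880350 + 68940)/(-1/4455833 - 2193*93) = (1/1880350 + 68940)/(-1/4455833 - 203949) = 129631329001/(1880350*(-908762684518/4455833)) = (129631329001/1880350)*(-4455833/908762684518) = -577615553596512833/1708791913833421300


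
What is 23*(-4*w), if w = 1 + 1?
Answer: -184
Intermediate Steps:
w = 2
23*(-4*w) = 23*(-4*2) = 23*(-8) = -184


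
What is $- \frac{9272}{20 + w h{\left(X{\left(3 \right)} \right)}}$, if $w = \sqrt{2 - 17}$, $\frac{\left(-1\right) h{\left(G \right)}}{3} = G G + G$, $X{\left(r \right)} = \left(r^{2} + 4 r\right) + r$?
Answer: $- \frac{2318}{607505} - \frac{41724 i \sqrt{15}}{121501} \approx -0.0038156 - 1.33 i$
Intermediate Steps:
$X{\left(r \right)} = r^{2} + 5 r$
$h{\left(G \right)} = - 3 G - 3 G^{2}$ ($h{\left(G \right)} = - 3 \left(G G + G\right) = - 3 \left(G^{2} + G\right) = - 3 \left(G + G^{2}\right) = - 3 G - 3 G^{2}$)
$w = i \sqrt{15}$ ($w = \sqrt{-15} = i \sqrt{15} \approx 3.873 i$)
$- \frac{9272}{20 + w h{\left(X{\left(3 \right)} \right)}} = - \frac{9272}{20 + i \sqrt{15} \left(- 3 \cdot 3 \left(5 + 3\right) \left(1 + 3 \left(5 + 3\right)\right)\right)} = - \frac{9272}{20 + i \sqrt{15} \left(- 3 \cdot 3 \cdot 8 \left(1 + 3 \cdot 8\right)\right)} = - \frac{9272}{20 + i \sqrt{15} \left(\left(-3\right) 24 \left(1 + 24\right)\right)} = - \frac{9272}{20 + i \sqrt{15} \left(\left(-3\right) 24 \cdot 25\right)} = - \frac{9272}{20 + i \sqrt{15} \left(-1800\right)} = - \frac{9272}{20 - 1800 i \sqrt{15}}$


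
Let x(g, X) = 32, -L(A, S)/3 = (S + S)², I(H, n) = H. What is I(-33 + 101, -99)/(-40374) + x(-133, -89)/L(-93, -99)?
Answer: -129022/65950929 ≈ -0.0019563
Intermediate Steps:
L(A, S) = -12*S² (L(A, S) = -3*(S + S)² = -3*4*S² = -12*S²)
I(-33 + 101, -99)/(-40374) + x(-133, -89)/L(-93, -99) = (-33 + 101)/(-40374) + 32/((-12*(-99)²)) = 68*(-1/40374) + 32/((-12*9801)) = -34/20187 + 32/(-117612) = -34/20187 + 32*(-1/117612) = -34/20187 - 8/29403 = -129022/65950929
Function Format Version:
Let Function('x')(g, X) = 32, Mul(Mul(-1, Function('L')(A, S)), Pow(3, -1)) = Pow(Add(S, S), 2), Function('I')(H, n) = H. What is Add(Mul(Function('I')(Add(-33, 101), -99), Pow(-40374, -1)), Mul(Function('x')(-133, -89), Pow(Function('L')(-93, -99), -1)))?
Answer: Rational(-129022, 65950929) ≈ -0.0019563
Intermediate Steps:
Function('L')(A, S) = Mul(-12, Pow(S, 2)) (Function('L')(A, S) = Mul(-3, Pow(Add(S, S), 2)) = Mul(-3, Pow(Mul(2, S), 2)) = Mul(-3, Mul(4, Pow(S, 2))) = Mul(-12, Pow(S, 2)))
Add(Mul(Function('I')(Add(-33, 101), -99), Pow(-40374, -1)), Mul(Function('x')(-133, -89), Pow(Function('L')(-93, -99), -1))) = Add(Mul(Add(-33, 101), Pow(-40374, -1)), Mul(32, Pow(Mul(-12, Pow(-99, 2)), -1))) = Add(Mul(68, Rational(-1, 40374)), Mul(32, Pow(Mul(-12, 9801), -1))) = Add(Rational(-34, 20187), Mul(32, Pow(-117612, -1))) = Add(Rational(-34, 20187), Mul(32, Rational(-1, 117612))) = Add(Rational(-34, 20187), Rational(-8, 29403)) = Rational(-129022, 65950929)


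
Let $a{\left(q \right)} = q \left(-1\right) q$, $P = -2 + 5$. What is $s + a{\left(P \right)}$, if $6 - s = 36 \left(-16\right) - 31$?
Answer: $604$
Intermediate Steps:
$P = 3$
$a{\left(q \right)} = - q^{2}$ ($a{\left(q \right)} = - q q = - q^{2}$)
$s = 613$ ($s = 6 - \left(36 \left(-16\right) - 31\right) = 6 - \left(-576 - 31\right) = 6 - -607 = 6 + 607 = 613$)
$s + a{\left(P \right)} = 613 - 3^{2} = 613 - 9 = 604$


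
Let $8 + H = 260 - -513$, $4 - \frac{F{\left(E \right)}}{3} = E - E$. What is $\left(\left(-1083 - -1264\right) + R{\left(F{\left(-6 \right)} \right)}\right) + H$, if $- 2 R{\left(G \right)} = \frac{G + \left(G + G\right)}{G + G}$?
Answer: $\frac{3781}{4} \approx 945.25$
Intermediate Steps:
$F{\left(E \right)} = 12$ ($F{\left(E \right)} = 12 - 3 \left(E - E\right) = 12 - 0 = 12 + 0 = 12$)
$H = 765$ ($H = -8 + \left(260 - -513\right) = -8 + \left(260 + 513\right) = -8 + 773 = 765$)
$R{\left(G \right)} = - \frac{3}{4}$ ($R{\left(G \right)} = - \frac{\left(G + \left(G + G\right)\right) \frac{1}{G + G}}{2} = - \frac{\left(G + 2 G\right) \frac{1}{2 G}}{2} = - \frac{3 G \frac{1}{2 G}}{2} = \left(- \frac{1}{2}\right) \frac{3}{2} = - \frac{3}{4}$)
$\left(\left(-1083 - -1264\right) + R{\left(F{\left(-6 \right)} \right)}\right) + H = \left(\left(-1083 - -1264\right) - \frac{3}{4}\right) + 765 = \left(\left(-1083 + 1264\right) - \frac{3}{4}\right) + 765 = \left(181 - \frac{3}{4}\right) + 765 = \frac{721}{4} + 765 = \frac{3781}{4}$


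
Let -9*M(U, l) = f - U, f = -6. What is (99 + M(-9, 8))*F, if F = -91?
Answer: -26936/3 ≈ -8978.7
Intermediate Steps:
M(U, l) = ⅔ + U/9 (M(U, l) = -(-6 - U)/9 = ⅔ + U/9)
(99 + M(-9, 8))*F = (99 + (⅔ + (⅑)*(-9)))*(-91) = (99 + (⅔ - 1))*(-91) = (99 - ⅓)*(-91) = (296/3)*(-91) = -26936/3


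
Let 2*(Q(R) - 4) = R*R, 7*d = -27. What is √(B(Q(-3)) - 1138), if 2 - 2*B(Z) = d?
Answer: I*√222474/14 ≈ 33.691*I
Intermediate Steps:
d = -27/7 (d = (⅐)*(-27) = -27/7 ≈ -3.8571)
Q(R) = 4 + R²/2 (Q(R) = 4 + (R*R)/2 = 4 + R²/2)
B(Z) = 41/14 (B(Z) = 1 - ½*(-27/7) = 1 + 27/14 = 41/14)
√(B(Q(-3)) - 1138) = √(41/14 - 1138) = √(-15891/14) = I*√222474/14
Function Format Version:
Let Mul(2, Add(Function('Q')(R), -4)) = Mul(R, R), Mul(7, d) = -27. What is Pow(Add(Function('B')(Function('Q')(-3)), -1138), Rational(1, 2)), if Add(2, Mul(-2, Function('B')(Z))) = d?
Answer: Mul(Rational(1, 14), I, Pow(222474, Rational(1, 2))) ≈ Mul(33.691, I)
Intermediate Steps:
d = Rational(-27, 7) (d = Mul(Rational(1, 7), -27) = Rational(-27, 7) ≈ -3.8571)
Function('Q')(R) = Add(4, Mul(Rational(1, 2), Pow(R, 2))) (Function('Q')(R) = Add(4, Mul(Rational(1, 2), Mul(R, R))) = Add(4, Mul(Rational(1, 2), Pow(R, 2))))
Function('B')(Z) = Rational(41, 14) (Function('B')(Z) = Add(1, Mul(Rational(-1, 2), Rational(-27, 7))) = Add(1, Rational(27, 14)) = Rational(41, 14))
Pow(Add(Function('B')(Function('Q')(-3)), -1138), Rational(1, 2)) = Pow(Add(Rational(41, 14), -1138), Rational(1, 2)) = Pow(Rational(-15891, 14), Rational(1, 2)) = Mul(Rational(1, 14), I, Pow(222474, Rational(1, 2)))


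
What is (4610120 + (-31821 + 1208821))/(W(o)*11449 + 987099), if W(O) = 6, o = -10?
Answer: 1929040/351931 ≈ 5.4813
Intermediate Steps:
(4610120 + (-31821 + 1208821))/(W(o)*11449 + 987099) = (4610120 + (-31821 + 1208821))/(6*11449 + 987099) = (4610120 + 1177000)/(68694 + 987099) = 5787120/1055793 = 5787120*(1/1055793) = 1929040/351931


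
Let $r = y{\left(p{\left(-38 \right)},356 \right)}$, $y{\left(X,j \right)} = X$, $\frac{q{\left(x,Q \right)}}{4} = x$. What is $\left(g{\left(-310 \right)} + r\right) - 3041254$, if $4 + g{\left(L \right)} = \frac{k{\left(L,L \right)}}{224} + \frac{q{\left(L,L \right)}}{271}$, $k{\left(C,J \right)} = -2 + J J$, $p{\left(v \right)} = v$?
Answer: $- \frac{92296533793}{30352} \approx -3.0409 \cdot 10^{6}$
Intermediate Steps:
$q{\left(x,Q \right)} = 4 x$
$k{\left(C,J \right)} = -2 + J^{2}$
$r = -38$
$g{\left(L \right)} = - \frac{449}{112} + \frac{L^{2}}{224} + \frac{4 L}{271}$ ($g{\left(L \right)} = -4 + \left(\frac{-2 + L^{2}}{224} + \frac{4 L}{271}\right) = -4 + \left(\left(-2 + L^{2}\right) \frac{1}{224} + 4 L \frac{1}{271}\right) = -4 + \left(\left(- \frac{1}{112} + \frac{L^{2}}{224}\right) + \frac{4 L}{271}\right) = -4 + \left(- \frac{1}{112} + \frac{L^{2}}{224} + \frac{4 L}{271}\right) = - \frac{449}{112} + \frac{L^{2}}{224} + \frac{4 L}{271}$)
$\left(g{\left(-310 \right)} + r\right) - 3041254 = \left(\left(- \frac{449}{112} + \frac{\left(-310\right)^{2}}{224} + \frac{4}{271} \left(-310\right)\right) - 38\right) - 3041254 = \left(\left(- \frac{449}{112} + \frac{1}{224} \cdot 96100 - \frac{1240}{271}\right) - 38\right) - 3041254 = \left(\left(- \frac{449}{112} + \frac{24025}{56} - \frac{1240}{271}\right) - 38\right) - 3041254 = \left(\frac{12760991}{30352} - 38\right) - 3041254 = \frac{11607615}{30352} - 3041254 = - \frac{92296533793}{30352}$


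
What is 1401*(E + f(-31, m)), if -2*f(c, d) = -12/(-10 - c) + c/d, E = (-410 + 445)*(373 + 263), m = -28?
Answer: 1746409545/56 ≈ 3.1186e+7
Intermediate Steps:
E = 22260 (E = 35*636 = 22260)
f(c, d) = 6/(-10 - c) - c/(2*d) (f(c, d) = -(-12/(-10 - c) + c/d)/2 = 6/(-10 - c) - c/(2*d))
1401*(E + f(-31, m)) = 1401*(22260 + (1/2)*(-1*(-31)**2 - 12*(-28) - 10*(-31))/(-28*(10 - 31))) = 1401*(22260 + (1/2)*(-1/28)*(-1*961 + 336 + 310)/(-21)) = 1401*(22260 + (1/2)*(-1/28)*(-1/21)*(-961 + 336 + 310)) = 1401*(22260 + (1/2)*(-1/28)*(-1/21)*(-315)) = 1401*(22260 - 15/56) = 1401*(1246545/56) = 1746409545/56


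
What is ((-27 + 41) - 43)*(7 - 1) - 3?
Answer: -177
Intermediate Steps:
((-27 + 41) - 43)*(7 - 1) - 3 = (14 - 43)*6 - 3 = -29*6 - 3 = -174 - 3 = -177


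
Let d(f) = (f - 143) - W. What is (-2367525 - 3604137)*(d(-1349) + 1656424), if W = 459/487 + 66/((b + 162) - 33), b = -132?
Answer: -4812933478905018/487 ≈ -9.8828e+12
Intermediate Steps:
W = -10255/487 (W = 459/487 + 66/((-132 + 162) - 33) = 459*(1/487) + 66/(30 - 33) = 459/487 + 66/(-3) = 459/487 + 66*(-⅓) = 459/487 - 22 = -10255/487 ≈ -21.057)
d(f) = -59386/487 + f (d(f) = (f - 143) - 1*(-10255/487) = (-143 + f) + 10255/487 = -59386/487 + f)
(-2367525 - 3604137)*(d(-1349) + 1656424) = (-2367525 - 3604137)*((-59386/487 - 1349) + 1656424) = -5971662*(-716349/487 + 1656424) = -5971662*805962139/487 = -4812933478905018/487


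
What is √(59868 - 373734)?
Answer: 3*I*√34874 ≈ 560.24*I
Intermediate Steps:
√(59868 - 373734) = √(-313866) = 3*I*√34874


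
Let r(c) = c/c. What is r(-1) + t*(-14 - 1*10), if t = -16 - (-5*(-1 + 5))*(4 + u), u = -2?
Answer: -575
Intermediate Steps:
r(c) = 1
t = 24 (t = -16 - (-5*(-1 + 5))*(4 - 2) = -16 - (-5*4)*2 = -16 - (-20)*2 = -16 - 1*(-40) = -16 + 40 = 24)
r(-1) + t*(-14 - 1*10) = 1 + 24*(-14 - 1*10) = 1 + 24*(-14 - 10) = 1 + 24*(-24) = 1 - 576 = -575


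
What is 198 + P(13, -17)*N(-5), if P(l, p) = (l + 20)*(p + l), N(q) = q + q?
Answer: 1518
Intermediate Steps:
N(q) = 2*q
P(l, p) = (20 + l)*(l + p)
198 + P(13, -17)*N(-5) = 198 + (13² + 20*13 + 20*(-17) + 13*(-17))*(2*(-5)) = 198 + (169 + 260 - 340 - 221)*(-10) = 198 - 132*(-10) = 198 + 1320 = 1518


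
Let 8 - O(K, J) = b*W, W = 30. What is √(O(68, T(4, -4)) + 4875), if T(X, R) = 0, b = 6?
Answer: √4703 ≈ 68.578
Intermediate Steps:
O(K, J) = -172 (O(K, J) = 8 - 6*30 = 8 - 1*180 = 8 - 180 = -172)
√(O(68, T(4, -4)) + 4875) = √(-172 + 4875) = √4703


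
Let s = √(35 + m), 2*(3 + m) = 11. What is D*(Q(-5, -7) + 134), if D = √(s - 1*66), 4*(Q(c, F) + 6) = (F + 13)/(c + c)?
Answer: 2557*√(-264 + 10*√6)/40 ≈ 989.3*I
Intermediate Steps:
m = 5/2 (m = -3 + (½)*11 = -3 + 11/2 = 5/2 ≈ 2.5000)
s = 5*√6/2 (s = √(35 + 5/2) = √(75/2) = 5*√6/2 ≈ 6.1237)
Q(c, F) = -6 + (13 + F)/(8*c) (Q(c, F) = -6 + ((F + 13)/(c + c))/4 = -6 + ((13 + F)/((2*c)))/4 = -6 + ((13 + F)*(1/(2*c)))/4 = -6 + ((13 + F)/(2*c))/4 = -6 + (13 + F)/(8*c))
D = √(-66 + 5*√6/2) (D = √(5*√6/2 - 1*66) = √(5*√6/2 - 66) = √(-66 + 5*√6/2) ≈ 7.738*I)
D*(Q(-5, -7) + 134) = (√(-264 + 10*√6)/2)*((⅛)*(13 - 7 - 48*(-5))/(-5) + 134) = (√(-264 + 10*√6)/2)*((⅛)*(-⅕)*(13 - 7 + 240) + 134) = (√(-264 + 10*√6)/2)*((⅛)*(-⅕)*246 + 134) = (√(-264 + 10*√6)/2)*(-123/20 + 134) = (√(-264 + 10*√6)/2)*(2557/20) = 2557*√(-264 + 10*√6)/40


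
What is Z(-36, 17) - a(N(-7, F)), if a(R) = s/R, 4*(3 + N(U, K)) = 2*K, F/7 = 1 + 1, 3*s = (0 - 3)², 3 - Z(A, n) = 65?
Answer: -251/4 ≈ -62.750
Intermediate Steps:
Z(A, n) = -62 (Z(A, n) = 3 - 1*65 = 3 - 65 = -62)
s = 3 (s = (0 - 3)²/3 = (⅓)*(-3)² = (⅓)*9 = 3)
F = 14 (F = 7*(1 + 1) = 7*2 = 14)
N(U, K) = -3 + K/2 (N(U, K) = -3 + (2*K)/4 = -3 + K/2)
a(R) = 3/R
Z(-36, 17) - a(N(-7, F)) = -62 - 3/(-3 + (½)*14) = -62 - 3/(-3 + 7) = -62 - 3/4 = -62 - 1*¾ = -62 - ¾ = -251/4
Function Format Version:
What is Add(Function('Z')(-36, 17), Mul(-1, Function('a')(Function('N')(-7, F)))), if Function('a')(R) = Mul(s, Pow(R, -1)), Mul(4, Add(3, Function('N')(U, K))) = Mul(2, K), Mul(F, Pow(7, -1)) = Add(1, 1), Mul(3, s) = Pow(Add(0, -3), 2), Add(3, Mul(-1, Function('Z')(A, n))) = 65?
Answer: Rational(-251, 4) ≈ -62.750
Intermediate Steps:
Function('Z')(A, n) = -62 (Function('Z')(A, n) = Add(3, Mul(-1, 65)) = Add(3, -65) = -62)
s = 3 (s = Mul(Rational(1, 3), Pow(Add(0, -3), 2)) = Mul(Rational(1, 3), Pow(-3, 2)) = Mul(Rational(1, 3), 9) = 3)
F = 14 (F = Mul(7, Add(1, 1)) = Mul(7, 2) = 14)
Function('N')(U, K) = Add(-3, Mul(Rational(1, 2), K)) (Function('N')(U, K) = Add(-3, Mul(Rational(1, 4), Mul(2, K))) = Add(-3, Mul(Rational(1, 2), K)))
Function('a')(R) = Mul(3, Pow(R, -1))
Add(Function('Z')(-36, 17), Mul(-1, Function('a')(Function('N')(-7, F)))) = Add(-62, Mul(-1, Mul(3, Pow(Add(-3, Mul(Rational(1, 2), 14)), -1)))) = Add(-62, Mul(-1, Mul(3, Pow(Add(-3, 7), -1)))) = Add(-62, Mul(-1, Mul(3, Pow(4, -1)))) = Add(-62, Mul(-1, Mul(3, Rational(1, 4)))) = Add(-62, Mul(-1, Rational(3, 4))) = Add(-62, Rational(-3, 4)) = Rational(-251, 4)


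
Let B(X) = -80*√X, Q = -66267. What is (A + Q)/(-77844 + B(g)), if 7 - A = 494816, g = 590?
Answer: 2729775009/378494521 - 2805380*√590/378494521 ≈ 7.0322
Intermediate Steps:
A = -494809 (A = 7 - 1*494816 = 7 - 494816 = -494809)
(A + Q)/(-77844 + B(g)) = (-494809 - 66267)/(-77844 - 80*√590) = -561076/(-77844 - 80*√590)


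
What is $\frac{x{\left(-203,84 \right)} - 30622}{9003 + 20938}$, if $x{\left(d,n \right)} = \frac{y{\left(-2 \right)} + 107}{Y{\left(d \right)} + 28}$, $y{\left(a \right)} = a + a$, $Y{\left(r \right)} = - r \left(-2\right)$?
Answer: $- \frac{11575219}{11317698} \approx -1.0228$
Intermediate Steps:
$Y{\left(r \right)} = 2 r$
$y{\left(a \right)} = 2 a$
$x{\left(d,n \right)} = \frac{103}{28 + 2 d}$ ($x{\left(d,n \right)} = \frac{2 \left(-2\right) + 107}{2 d + 28} = \frac{-4 + 107}{28 + 2 d} = \frac{103}{28 + 2 d}$)
$\frac{x{\left(-203,84 \right)} - 30622}{9003 + 20938} = \frac{\frac{103}{2 \left(14 - 203\right)} - 30622}{9003 + 20938} = \frac{\frac{103}{2 \left(-189\right)} - 30622}{29941} = \left(\frac{103}{2} \left(- \frac{1}{189}\right) - 30622\right) \frac{1}{29941} = \left(- \frac{103}{378} - 30622\right) \frac{1}{29941} = \left(- \frac{11575219}{378}\right) \frac{1}{29941} = - \frac{11575219}{11317698}$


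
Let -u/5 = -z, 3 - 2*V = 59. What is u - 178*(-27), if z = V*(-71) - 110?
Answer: 14196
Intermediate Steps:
V = -28 (V = 3/2 - ½*59 = 3/2 - 59/2 = -28)
z = 1878 (z = -28*(-71) - 110 = 1988 - 110 = 1878)
u = 9390 (u = -(-5)*1878 = -5*(-1878) = 9390)
u - 178*(-27) = 9390 - 178*(-27) = 9390 + 4806 = 14196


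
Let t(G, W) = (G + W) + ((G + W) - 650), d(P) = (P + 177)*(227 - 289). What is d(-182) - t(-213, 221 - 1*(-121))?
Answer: 702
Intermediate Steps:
d(P) = -10974 - 62*P (d(P) = (177 + P)*(-62) = -10974 - 62*P)
t(G, W) = -650 + 2*G + 2*W (t(G, W) = (G + W) + (-650 + G + W) = -650 + 2*G + 2*W)
d(-182) - t(-213, 221 - 1*(-121)) = (-10974 - 62*(-182)) - (-650 + 2*(-213) + 2*(221 - 1*(-121))) = (-10974 + 11284) - (-650 - 426 + 2*(221 + 121)) = 310 - (-650 - 426 + 2*342) = 310 - (-650 - 426 + 684) = 310 - 1*(-392) = 310 + 392 = 702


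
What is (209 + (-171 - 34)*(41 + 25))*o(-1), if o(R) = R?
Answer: 13321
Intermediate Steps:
(209 + (-171 - 34)*(41 + 25))*o(-1) = (209 + (-171 - 34)*(41 + 25))*(-1) = (209 - 205*66)*(-1) = (209 - 13530)*(-1) = -13321*(-1) = 13321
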